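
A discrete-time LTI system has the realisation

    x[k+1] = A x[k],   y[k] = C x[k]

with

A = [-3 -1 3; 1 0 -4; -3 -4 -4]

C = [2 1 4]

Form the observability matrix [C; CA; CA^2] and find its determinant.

CA = [[-17, -18, -14]]
CA^2 = [[75, 73, 77]]
Observability matrix O = [C; CA; CA^2] = [[2, 1, 4], [-17, -18, -14], [75, 73, 77]]
Expanding along the first row, det(O) = 2·((-18)·77 - (-14)·73) - 1·((-17)·77 - (-14)·75) + 4·((-17)·73 - (-18)·75) = 2·(-364) - 1·(-259) + 4·109 = -33
Since det(O) ≠ 0, rank(O) = 3 and the system is completely observable.

-33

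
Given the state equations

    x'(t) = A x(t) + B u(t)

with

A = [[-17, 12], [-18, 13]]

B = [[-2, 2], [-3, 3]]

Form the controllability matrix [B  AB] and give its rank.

1

AB = [[-2, 2], [-3, 3]]
Controllability matrix C = [B  AB] = [[-2, 2, -2, 2], [-3, 3, -3, 3]]
Every column of C is a scalar multiple of column 1 = [-2, -3] (multipliers 1, -1, 1, -1), so the columns span a one-dimensional space.
C ≠ 0, hence rank(C) = 1.
rank(C) = 1 < n = 2, so the pair (A, B) is not completely controllable.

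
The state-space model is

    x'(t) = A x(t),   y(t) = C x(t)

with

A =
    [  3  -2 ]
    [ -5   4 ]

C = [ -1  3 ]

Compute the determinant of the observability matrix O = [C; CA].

CA = [[-18, 14]]
Observability matrix O = [C; CA] = [[-1, 3], [-18, 14]]
det(O) = (-1)·14 - 3·(-18) = -14 - (-54) = 40
Since det(O) ≠ 0, rank(O) = 2 and the system is completely observable.

40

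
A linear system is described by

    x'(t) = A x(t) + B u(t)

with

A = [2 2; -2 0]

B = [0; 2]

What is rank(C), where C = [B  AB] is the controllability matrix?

AB = [[4], [0]]
Controllability matrix C = [B  AB] = [[0, 4], [2, 0]]
det(C) = 0·0 - 4·2 = 0 - 8 = -8 ≠ 0, so rank(C) = 2.
rank(C) = 2 = n, so the pair (A, B) is completely controllable.

2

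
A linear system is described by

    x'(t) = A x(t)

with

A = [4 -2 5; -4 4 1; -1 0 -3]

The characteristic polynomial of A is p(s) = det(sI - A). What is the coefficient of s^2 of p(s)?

-5

Expand det(sI - A) for the 3×3 matrix.
p(s) = s^3 - 5s^2 - 11s + 2.
(Check: constant term = det(-A) = (-1)^3 det A = 2; coefficient of s^2 = -tr A = -5.)
The coefficient of s^2 is -5.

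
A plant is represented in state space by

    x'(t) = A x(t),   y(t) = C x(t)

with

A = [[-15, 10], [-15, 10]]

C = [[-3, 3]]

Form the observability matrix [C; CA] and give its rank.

1

CA = [[0, 0]]
Observability matrix O = [C; CA] = [[-3, 3], [0, 0]]
Every row of O is a scalar multiple of row 1 = [-3, 3] (multipliers 1, 0), so the rows span a one-dimensional space.
O ≠ 0, hence rank(O) = 1.
rank(O) = 1 < n = 2, so the pair (A, C) is not completely observable.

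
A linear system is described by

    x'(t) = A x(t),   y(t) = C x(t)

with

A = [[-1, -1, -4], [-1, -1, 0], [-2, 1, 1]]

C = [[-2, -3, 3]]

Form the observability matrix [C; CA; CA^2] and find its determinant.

CA = [[-1, 8, 11]]
CA^2 = [[-29, 4, 15]]
Observability matrix O = [C; CA; CA^2] = [[-2, -3, 3], [-1, 8, 11], [-29, 4, 15]]
Expanding along the first row, det(O) = (-2)·(8·15 - 11·4) - (-3)·((-1)·15 - 11·(-29)) + 3·((-1)·4 - 8·(-29)) = (-2)·76 - (-3)·304 + 3·228 = 1444
Since det(O) ≠ 0, rank(O) = 3 and the system is completely observable.

1444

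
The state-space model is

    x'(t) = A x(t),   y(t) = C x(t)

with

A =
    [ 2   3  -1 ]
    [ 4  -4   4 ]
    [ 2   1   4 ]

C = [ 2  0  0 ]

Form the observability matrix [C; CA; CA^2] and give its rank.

CA = [[4, 6, -2]]
CA^2 = [[28, -14, 12]]
Observability matrix O = [C; CA; CA^2] = [[2, 0, 0], [4, 6, -2], [28, -14, 12]]
det(O) = 2·(6·12 - (-2)·(-14)) - 0·(4·12 - (-2)·28) + 0·(4·(-14) - 6·28) = 2·44 - 0·104 + 0·(-224) = 88 ≠ 0, so rank(O) = 3.
rank(O) = 3 = n, so the pair (A, C) is completely observable.

3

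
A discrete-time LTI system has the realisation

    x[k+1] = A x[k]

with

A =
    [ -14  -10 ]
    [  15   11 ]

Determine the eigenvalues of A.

-4, 1

det(zI - A) = z^2 - (tr A)z + det A, with tr A = (-14) + 11 = -3 and det A = (-14)·11 - (-10)·15 = -154 - (-150) = -4.
So p(z) = det(zI - A) = z^2 + 3z - 4.
Factor z^2 + 3z - 4: two numbers with sum -3 and product -4 are 1 and -4, so z^2 + 3z - 4 = (z - 1)(z + 4).
Hence p(z) = (z - 1) (z + 4), with roots -4, 1.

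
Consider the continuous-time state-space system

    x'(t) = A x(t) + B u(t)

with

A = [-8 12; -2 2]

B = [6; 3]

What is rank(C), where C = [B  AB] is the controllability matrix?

1

AB = [[-12], [-6]]
Controllability matrix C = [B  AB] = [[6, -12], [3, -6]]
Every column of C is a scalar multiple of column 1 = [6, 3] (multipliers 1, -2), so the columns span a one-dimensional space.
C ≠ 0, hence rank(C) = 1.
rank(C) = 1 < n = 2, so the pair (A, B) is not completely controllable.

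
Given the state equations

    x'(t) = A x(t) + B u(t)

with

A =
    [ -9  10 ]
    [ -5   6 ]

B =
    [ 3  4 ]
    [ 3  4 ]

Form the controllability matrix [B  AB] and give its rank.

1

AB = [[3, 4], [3, 4]]
Controllability matrix C = [B  AB] = [[3, 4, 3, 4], [3, 4, 3, 4]]
Every column of C is a scalar multiple of column 1 = [3, 3] (multipliers 1, 4/3, 1, 4/3), so the columns span a one-dimensional space.
C ≠ 0, hence rank(C) = 1.
rank(C) = 1 < n = 2, so the pair (A, B) is not completely controllable.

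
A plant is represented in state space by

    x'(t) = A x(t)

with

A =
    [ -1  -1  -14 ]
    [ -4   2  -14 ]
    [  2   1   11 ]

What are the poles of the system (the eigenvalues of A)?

3, 4, 5

det(sI - A) = s^3 - (tr A)s^2 + (M11 + M22 + M33)s - det A, where Mii is the 2×2 principal minor of A obtained by deleting row i and column i.
tr A = (-1) + 2 + 11 = 12; M11 = 2·11 - (-14)·1 = 22 - (-14) = 36; M22 = (-1)·11 - (-14)·2 = -11 - (-28) = 17; M33 = (-1)·2 - (-1)·(-4) = -2 - 4 = -6; sum of minors = 47.
det A = (-1)·(2·11 - (-14)·1) - (-1)·((-4)·11 - (-14)·2) + (-14)·((-4)·1 - 2·2) = (-1)·36 - (-1)·(-16) + (-14)·(-8) = 60.
So p(s) = det(sI - A) = s^3 - 12s^2 + 47s - 60.
Rational-root test: any integer root divides -60. Testing small divisors, s = 3 works: p(3) = 27 + (-108) + 141 + (-60) = 0, so (s - 3) is a factor.
Dividing, p(s) = (s - 3)(s^2 - 9s + 20).
Factor s^2 - 9s + 20: two numbers with sum 9 and product 20 are 5 and 4, so s^2 - 9s + 20 = (s - 5)(s - 4).
Hence p(s) = (s - 5) (s - 4) (s - 3), with roots 3, 4, 5.
At least one eigenvalue has non-negative real part, so the system is not asymptotically stable.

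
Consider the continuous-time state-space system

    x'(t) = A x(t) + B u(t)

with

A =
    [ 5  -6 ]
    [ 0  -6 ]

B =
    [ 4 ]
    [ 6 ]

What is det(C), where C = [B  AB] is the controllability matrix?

AB = [[-16], [-36]]
Controllability matrix C = [B  AB] = [[4, -16], [6, -36]]
det(C) = 4·(-36) - (-16)·6 = -144 - (-96) = -48
Since det(C) ≠ 0, rank(C) = 2 and the system is completely controllable.

-48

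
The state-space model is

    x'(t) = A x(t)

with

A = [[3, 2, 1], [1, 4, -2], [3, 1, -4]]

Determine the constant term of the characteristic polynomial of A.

57

Expand det(sI - A) for the 3×3 matrix.
p(s) = s^3 - 3s^2 - 19s + 57.
(Check: constant term = det(-A) = (-1)^3 det A = 57; coefficient of s^2 = -tr A = -3.)
The constant term is 57.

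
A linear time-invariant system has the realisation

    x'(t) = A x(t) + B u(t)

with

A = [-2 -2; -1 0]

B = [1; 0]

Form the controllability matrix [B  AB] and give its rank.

2

AB = [[-2], [-1]]
Controllability matrix C = [B  AB] = [[1, -2], [0, -1]]
det(C) = 1·(-1) - (-2)·0 = -1 - 0 = -1 ≠ 0, so rank(C) = 2.
rank(C) = 2 = n, so the pair (A, B) is completely controllable.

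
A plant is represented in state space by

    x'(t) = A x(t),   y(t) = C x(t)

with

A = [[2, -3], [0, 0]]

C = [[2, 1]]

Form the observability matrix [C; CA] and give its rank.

CA = [[4, -6]]
Observability matrix O = [C; CA] = [[2, 1], [4, -6]]
det(O) = 2·(-6) - 1·4 = -12 - 4 = -16 ≠ 0, so rank(O) = 2.
rank(O) = 2 = n, so the pair (A, C) is completely observable.

2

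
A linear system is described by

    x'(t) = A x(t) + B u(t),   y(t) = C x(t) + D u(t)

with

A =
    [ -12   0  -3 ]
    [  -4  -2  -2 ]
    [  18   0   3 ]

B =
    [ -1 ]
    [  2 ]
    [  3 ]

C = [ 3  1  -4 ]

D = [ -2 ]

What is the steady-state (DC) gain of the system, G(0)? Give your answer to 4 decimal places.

G(0) = C(-A)^{-1}B + D = -C A^{-1} B + D.
det A = -36, so A^{-1} = (1/-36)·adj(A) = [[1/6, 0, 1/6], [2/3, -1/2, 1/3], [-1, 0, -2/3]]
A^{-1} B = [1/3, -2/3, -1]^T
C A^{-1} B = 13/3
G(0) = D - C A^{-1} B = -2 - (13/3) = -19/3 ≈ -6.3333

-6.3333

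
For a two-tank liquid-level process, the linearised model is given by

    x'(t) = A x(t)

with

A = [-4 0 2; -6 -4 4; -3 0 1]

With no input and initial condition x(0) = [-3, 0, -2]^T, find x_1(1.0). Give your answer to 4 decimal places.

det(sI - A) = s^3 - (tr A)s^2 + (M11 + M22 + M33)s - det A, where Mii is the 2×2 principal minor of A obtained by deleting row i and column i.
tr A = (-4) + (-4) + 1 = -7; M11 = (-4)·1 - 4·0 = -4 - 0 = -4; M22 = (-4)·1 - 2·(-3) = -4 - (-6) = 2; M33 = (-4)·(-4) - 0·(-6) = 16 - 0 = 16; sum of minors = 14.
det A = (-4)·((-4)·1 - 4·0) - 0·((-6)·1 - 4·(-3)) + 2·((-6)·0 - (-4)·(-3)) = (-4)·(-4) - 0·6 + 2·(-12) = -8.
So p(s) = det(sI - A) = s^3 + 7s^2 + 14s + 8.
Rational-root test: any integer root divides 8. Testing small divisors, s = -1 works: p(-1) = -1 + 7 + (-14) + 8 = 0, so (s + 1) is a factor.
Dividing, p(s) = (s + 1)(s^2 + 6s + 8).
Factor s^2 + 6s + 8: two numbers with sum -6 and product 8 are -2 and -4, so s^2 + 6s + 8 = (s + 2)(s + 4).
Hence p(s) = (s + 1) (s + 2) (s + 4), with roots -4, -2, -1.
The eigenvalues -4, -2, -1 are distinct and real, so A is diagonalisable and x(t) = e^{At} x(0) = V diag(e^{λ_i t}) V^{-1} x(0), where the columns of V are the eigenvectors.
λ = -4: A - (-4)I = [[0, 0, 2], [-6, 0, 4], [-3, 0, 5]]. v must be orthogonal to every row; (row 1) × (row 2) = [0, -12, 0], so take v_1 = [0, 1, 0]^T.
λ = -2: A - (-2)I = [[-2, 0, 2], [-6, -2, 4], [-3, 0, 3]]. v must be orthogonal to every row; (row 1) × (row 2) = [4, -4, 4], so take v_2 = [1, -1, 1]^T.
λ = -1: A - (-1)I = [[-3, 0, 2], [-6, -3, 4], [-3, 0, 2]]. v must be orthogonal to every row; (row 1) × (row 2) = [6, 0, 9], so take v_3 = [2, 0, 3]^T.
V = [v_1 v_2 v_3] = [[0, 1, 2], [1, -1, 0], [0, 1, 3]] has det V = -1, so V^{-1} = adj(V)/det V = [[3, 1, -2], [3, 0, -2], [-1, 0, 1]].
Modal coordinates z(0) = V^{-1} x(0): 3·(-3) + 1·0 + (-2)·(-2) = -5; 3·(-3) + 0·0 + (-2)·(-2) = -5; (-1)·(-3) + 0·0 + 1·(-2) = 1; so z(0) = [-5, -5, 1]^T.
x_1(t) = Σ_i (v_i)_1 · z_i(0) · e^{λ_i t} (row 1 of V times the modal terms).
x_1(1.0) = 0·(-5)·e^{-4·1.0} + 1·(-5)·e^{-2·1.0} + 2·1·e^{-1·1.0} = 0·0.018316 + (-5)·0.135335 + 2·0.367879 = 0.0591.

0.0591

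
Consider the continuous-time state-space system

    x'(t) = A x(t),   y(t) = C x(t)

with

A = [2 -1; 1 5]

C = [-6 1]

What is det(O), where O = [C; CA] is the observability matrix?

CA = [[-11, 11]]
Observability matrix O = [C; CA] = [[-6, 1], [-11, 11]]
det(O) = (-6)·11 - 1·(-11) = -66 - (-11) = -55
Since det(O) ≠ 0, rank(O) = 2 and the system is completely observable.

-55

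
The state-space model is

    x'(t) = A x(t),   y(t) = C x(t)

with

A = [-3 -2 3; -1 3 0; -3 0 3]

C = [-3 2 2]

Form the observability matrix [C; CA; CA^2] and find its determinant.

CA = [[1, 12, -3]]
CA^2 = [[-6, 34, -6]]
Observability matrix O = [C; CA; CA^2] = [[-3, 2, 2], [1, 12, -3], [-6, 34, -6]]
Expanding along the first row, det(O) = (-3)·(12·(-6) - (-3)·34) - 2·(1·(-6) - (-3)·(-6)) + 2·(1·34 - 12·(-6)) = (-3)·30 - 2·(-24) + 2·106 = 170
Since det(O) ≠ 0, rank(O) = 3 and the system is completely observable.

170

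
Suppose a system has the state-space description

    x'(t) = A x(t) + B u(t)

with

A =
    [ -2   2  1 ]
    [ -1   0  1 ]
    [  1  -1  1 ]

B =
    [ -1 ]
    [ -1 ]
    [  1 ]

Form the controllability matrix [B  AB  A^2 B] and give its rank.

AB = [[1], [2], [1]]
A^2B = [[3], [0], [0]]
Controllability matrix C = [B  AB  A^2B] = [[-1, 1, 3], [-1, 2, 0], [1, 1, 0]]
det(C) = (-1)·(2·0 - 0·1) - 1·((-1)·0 - 0·1) + 3·((-1)·1 - 2·1) = (-1)·0 - 1·0 + 3·(-3) = -9 ≠ 0, so rank(C) = 3.
rank(C) = 3 = n, so the pair (A, B) is completely controllable.

3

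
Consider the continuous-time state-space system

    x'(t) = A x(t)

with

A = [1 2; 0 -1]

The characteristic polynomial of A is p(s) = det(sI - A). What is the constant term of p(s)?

-1

For a 2×2 matrix, det(sI - A) = s^2 - (tr A)s + det A.
tr A = 0, det A = -1.
So p(s) = s^2 - 1.
The constant term is -1.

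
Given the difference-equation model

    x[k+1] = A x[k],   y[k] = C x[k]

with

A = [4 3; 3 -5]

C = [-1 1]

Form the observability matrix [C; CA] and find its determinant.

9

CA = [[-1, -8]]
Observability matrix O = [C; CA] = [[-1, 1], [-1, -8]]
det(O) = (-1)·(-8) - 1·(-1) = 8 - (-1) = 9
Since det(O) ≠ 0, rank(O) = 2 and the system is completely observable.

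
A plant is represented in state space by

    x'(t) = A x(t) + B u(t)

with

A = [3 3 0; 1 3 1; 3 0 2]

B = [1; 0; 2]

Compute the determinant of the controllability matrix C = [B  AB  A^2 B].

AB = [[3], [3], [7]]
A^2B = [[18], [19], [23]]
Controllability matrix C = [B  AB  A^2B] = [[1, 3, 18], [0, 3, 19], [2, 7, 23]]
Expanding along the first row, det(C) = 1·(3·23 - 19·7) - 3·(0·23 - 19·2) + 18·(0·7 - 3·2) = 1·(-64) - 3·(-38) + 18·(-6) = -58
Since det(C) ≠ 0, rank(C) = 3 and the system is completely controllable.

-58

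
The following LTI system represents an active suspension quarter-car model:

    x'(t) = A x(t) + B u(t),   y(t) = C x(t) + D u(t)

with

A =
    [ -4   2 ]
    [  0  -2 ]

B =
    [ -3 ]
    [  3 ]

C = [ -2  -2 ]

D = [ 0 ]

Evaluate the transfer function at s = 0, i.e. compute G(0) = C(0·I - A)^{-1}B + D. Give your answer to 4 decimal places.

-3.0000

G(0) = C(-A)^{-1}B + D = -C A^{-1} B + D.
det A = 8, so A^{-1} = (1/8)·adj(A) = [[-1/4, -1/4], [0, -1/2]]
A^{-1} B = [0, -3/2]^T
C A^{-1} B = 3
G(0) = D - C A^{-1} B = 0 - (3) = -3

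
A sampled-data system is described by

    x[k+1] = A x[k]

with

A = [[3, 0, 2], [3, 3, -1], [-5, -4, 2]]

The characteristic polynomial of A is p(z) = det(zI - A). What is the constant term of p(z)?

Expand det(zI - A) for the 3×3 matrix.
p(z) = z^3 - 8z^2 + 27z - 12.
(Check: constant term = det(-A) = (-1)^3 det A = -12; coefficient of z^2 = -tr A = -8.)
The constant term is -12.

-12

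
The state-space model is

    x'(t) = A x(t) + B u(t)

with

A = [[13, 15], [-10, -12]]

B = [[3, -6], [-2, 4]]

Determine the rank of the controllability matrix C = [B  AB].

AB = [[9, -18], [-6, 12]]
Controllability matrix C = [B  AB] = [[3, -6, 9, -18], [-2, 4, -6, 12]]
Every column of C is a scalar multiple of column 1 = [3, -2] (multipliers 1, -2, 3, -6), so the columns span a one-dimensional space.
C ≠ 0, hence rank(C) = 1.
rank(C) = 1 < n = 2, so the pair (A, B) is not completely controllable.

1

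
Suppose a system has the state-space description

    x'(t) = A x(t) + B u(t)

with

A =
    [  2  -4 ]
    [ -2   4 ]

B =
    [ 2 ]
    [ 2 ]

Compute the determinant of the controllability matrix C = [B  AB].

AB = [[-4], [4]]
Controllability matrix C = [B  AB] = [[2, -4], [2, 4]]
det(C) = 2·4 - (-4)·2 = 8 - (-8) = 16
Since det(C) ≠ 0, rank(C) = 2 and the system is completely controllable.

16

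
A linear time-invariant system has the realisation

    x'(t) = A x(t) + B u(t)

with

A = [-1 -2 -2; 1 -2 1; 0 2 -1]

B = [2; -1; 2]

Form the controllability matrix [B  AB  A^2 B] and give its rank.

3

AB = [[-4], [6], [-4]]
A^2B = [[0], [-20], [16]]
Controllability matrix C = [B  AB  A^2B] = [[2, -4, 0], [-1, 6, -20], [2, -4, 16]]
det(C) = 2·(6·16 - (-20)·(-4)) - (-4)·((-1)·16 - (-20)·2) + 0·((-1)·(-4) - 6·2) = 2·16 - (-4)·24 + 0·(-8) = 128 ≠ 0, so rank(C) = 3.
rank(C) = 3 = n, so the pair (A, B) is completely controllable.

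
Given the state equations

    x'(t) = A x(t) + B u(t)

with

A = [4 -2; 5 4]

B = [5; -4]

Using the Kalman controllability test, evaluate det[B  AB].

157

AB = [[28], [9]]
Controllability matrix C = [B  AB] = [[5, 28], [-4, 9]]
det(C) = 5·9 - 28·(-4) = 45 - (-112) = 157
Since det(C) ≠ 0, rank(C) = 2 and the system is completely controllable.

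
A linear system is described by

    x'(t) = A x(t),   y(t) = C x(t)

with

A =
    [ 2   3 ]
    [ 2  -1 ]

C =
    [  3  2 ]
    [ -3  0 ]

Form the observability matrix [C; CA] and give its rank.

CA = [[10, 7], [-6, -9]]
Observability matrix O = [C; CA] = [[3, 2], [-3, 0], [10, 7], [-6, -9]]
Take the 2×2 submatrix of O formed by rows 1, 2: [[3, 2], [-3, 0]]. Its determinant is 3·0 - 2·(-3) = 0 - (-6) = 6 ≠ 0.
So rank(O) ≥ 2; since O has 2 columns, rank(O) = 2.
rank(O) = 2 = n, so the pair (A, C) is completely observable.

2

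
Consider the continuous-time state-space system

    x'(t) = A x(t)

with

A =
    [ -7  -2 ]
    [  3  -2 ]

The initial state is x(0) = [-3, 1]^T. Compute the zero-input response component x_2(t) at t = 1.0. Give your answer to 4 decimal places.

-0.0627

det(sI - A) = s^2 - (tr A)s + det A, with tr A = (-7) + (-2) = -9 and det A = (-7)·(-2) - (-2)·3 = 14 - (-6) = 20.
So p(s) = det(sI - A) = s^2 + 9s + 20.
Factor s^2 + 9s + 20: two numbers with sum -9 and product 20 are -4 and -5, so s^2 + 9s + 20 = (s + 4)(s + 5).
Hence p(s) = (s + 4) (s + 5), with roots -5, -4.
The eigenvalues -5, -4 are distinct and real, so A is diagonalisable and x(t) = e^{At} x(0) = V diag(e^{λ_i t}) V^{-1} x(0), where the columns of V are the eigenvectors.
λ = -5: A - (-5)I = [[-2, -2], [3, 3]]. Row 1 gives (-2)·v1 + (-2)·v2 = 0, so take v_1 = [1, -1]^T.
λ = -4: A - (-4)I = [[-3, -2], [3, 2]]. Row 1 gives (-3)·v1 + (-2)·v2 = 0, so take v_2 = [-2, 3]^T.
V = [v_1 v_2] = [[1, -2], [-1, 3]] has det V = 1, so V^{-1} = adj(V)/det V = [[3, 2], [1, 1]].
Modal coordinates z(0) = V^{-1} x(0): 3·(-3) + 2·1 = -7; 1·(-3) + 1·1 = -2; so z(0) = [-7, -2]^T.
x_2(t) = Σ_i (v_i)_2 · z_i(0) · e^{λ_i t} (row 2 of V times the modal terms).
x_2(1.0) = (-1)·(-7)·e^{-5·1.0} + 3·(-2)·e^{-4·1.0} = 7·0.006738 + (-6)·0.018316 = -0.0627.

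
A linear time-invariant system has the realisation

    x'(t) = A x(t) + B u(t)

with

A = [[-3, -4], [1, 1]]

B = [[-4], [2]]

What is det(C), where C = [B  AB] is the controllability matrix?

AB = [[4], [-2]]
Controllability matrix C = [B  AB] = [[-4, 4], [2, -2]]
det(C) = (-4)·(-2) - 4·2 = 8 - 8 = 0
Since det(C) = 0, rank(C) < 2 and the system is not completely controllable.

0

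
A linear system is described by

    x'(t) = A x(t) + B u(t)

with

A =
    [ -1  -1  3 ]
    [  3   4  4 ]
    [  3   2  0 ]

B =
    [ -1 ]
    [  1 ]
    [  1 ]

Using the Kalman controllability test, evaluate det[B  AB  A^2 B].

AB = [[3], [5], [-1]]
A^2B = [[-11], [25], [19]]
Controllability matrix C = [B  AB  A^2B] = [[-1, 3, -11], [1, 5, 25], [1, -1, 19]]
Expanding along the first row, det(C) = (-1)·(5·19 - 25·(-1)) - 3·(1·19 - 25·1) + (-11)·(1·(-1) - 5·1) = (-1)·120 - 3·(-6) + (-11)·(-6) = -36
Since det(C) ≠ 0, rank(C) = 3 and the system is completely controllable.

-36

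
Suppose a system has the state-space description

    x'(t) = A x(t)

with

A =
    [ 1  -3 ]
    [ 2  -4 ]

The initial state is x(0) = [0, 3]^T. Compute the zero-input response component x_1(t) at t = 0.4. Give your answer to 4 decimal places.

det(sI - A) = s^2 - (tr A)s + det A, with tr A = 1 + (-4) = -3 and det A = 1·(-4) - (-3)·2 = -4 - (-6) = 2.
So p(s) = det(sI - A) = s^2 + 3s + 2.
Factor s^2 + 3s + 2: two numbers with sum -3 and product 2 are -1 and -2, so s^2 + 3s + 2 = (s + 1)(s + 2).
Hence p(s) = (s + 1) (s + 2), with roots -2, -1.
The eigenvalues -2, -1 are distinct and real, so A is diagonalisable and x(t) = e^{At} x(0) = V diag(e^{λ_i t}) V^{-1} x(0), where the columns of V are the eigenvectors.
λ = -2: A - (-2)I = [[3, -3], [2, -2]]. Row 1 gives 3·v1 + (-3)·v2 = 0, so take v_1 = [-1, -1]^T.
λ = -1: A - (-1)I = [[2, -3], [2, -3]]. Row 1 gives 2·v1 + (-3)·v2 = 0, so take v_2 = [3, 2]^T.
V = [v_1 v_2] = [[-1, 3], [-1, 2]] has det V = 1, so V^{-1} = adj(V)/det V = [[2, -3], [1, -1]].
Modal coordinates z(0) = V^{-1} x(0): 2·0 + (-3)·3 = -9; 1·0 + (-1)·3 = -3; so z(0) = [-9, -3]^T.
x_1(t) = Σ_i (v_i)_1 · z_i(0) · e^{λ_i t} (row 1 of V times the modal terms).
x_1(0.4) = (-1)·(-9)·e^{-2·0.4} + 3·(-3)·e^{-1·0.4} = 9·0.449329 + (-9)·0.670320 = -1.9889.

-1.9889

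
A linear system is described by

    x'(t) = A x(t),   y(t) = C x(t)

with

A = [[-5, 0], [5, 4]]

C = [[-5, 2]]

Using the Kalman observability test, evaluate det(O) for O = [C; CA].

CA = [[35, 8]]
Observability matrix O = [C; CA] = [[-5, 2], [35, 8]]
det(O) = (-5)·8 - 2·35 = -40 - 70 = -110
Since det(O) ≠ 0, rank(O) = 2 and the system is completely observable.

-110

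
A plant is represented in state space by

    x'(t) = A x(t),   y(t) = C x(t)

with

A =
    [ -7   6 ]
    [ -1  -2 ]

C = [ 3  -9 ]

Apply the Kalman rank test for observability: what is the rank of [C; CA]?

CA = [[-12, 36]]
Observability matrix O = [C; CA] = [[3, -9], [-12, 36]]
Every row of O is a scalar multiple of row 1 = [3, -9] (multipliers 1, -4), so the rows span a one-dimensional space.
O ≠ 0, hence rank(O) = 1.
rank(O) = 1 < n = 2, so the pair (A, C) is not completely observable.

1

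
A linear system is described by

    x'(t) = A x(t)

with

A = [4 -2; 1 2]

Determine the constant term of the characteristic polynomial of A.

For a 2×2 matrix, det(sI - A) = s^2 - (tr A)s + det A.
tr A = 6, det A = 10.
So p(s) = s^2 - 6s + 10.
The constant term is 10.

10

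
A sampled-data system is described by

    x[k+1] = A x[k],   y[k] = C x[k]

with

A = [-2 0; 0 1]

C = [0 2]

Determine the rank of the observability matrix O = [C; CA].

1

CA = [[0, 2]]
Observability matrix O = [C; CA] = [[0, 2], [0, 2]]
Every row of O is a scalar multiple of row 1 = [0, 2] (multipliers 1, 1), so the rows span a one-dimensional space.
O ≠ 0, hence rank(O) = 1.
rank(O) = 1 < n = 2, so the pair (A, C) is not completely observable.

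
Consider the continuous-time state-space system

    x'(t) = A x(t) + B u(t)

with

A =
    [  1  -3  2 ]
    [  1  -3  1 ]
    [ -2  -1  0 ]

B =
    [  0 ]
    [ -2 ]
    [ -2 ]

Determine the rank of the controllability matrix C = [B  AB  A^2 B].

AB = [[2], [4], [2]]
A^2B = [[-6], [-8], [-8]]
Controllability matrix C = [B  AB  A^2B] = [[0, 2, -6], [-2, 4, -8], [-2, 2, -8]]
det(C) = 0·(4·(-8) - (-8)·2) - 2·((-2)·(-8) - (-8)·(-2)) + (-6)·((-2)·2 - 4·(-2)) = 0·(-16) - 2·0 + (-6)·4 = -24 ≠ 0, so rank(C) = 3.
rank(C) = 3 = n, so the pair (A, B) is completely controllable.

3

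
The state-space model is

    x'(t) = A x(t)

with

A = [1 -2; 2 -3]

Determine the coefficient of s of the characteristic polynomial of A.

For a 2×2 matrix, det(sI - A) = s^2 - (tr A)s + det A.
tr A = -2, det A = 1.
So p(s) = s^2 + 2s + 1.
The coefficient of s is 2.

2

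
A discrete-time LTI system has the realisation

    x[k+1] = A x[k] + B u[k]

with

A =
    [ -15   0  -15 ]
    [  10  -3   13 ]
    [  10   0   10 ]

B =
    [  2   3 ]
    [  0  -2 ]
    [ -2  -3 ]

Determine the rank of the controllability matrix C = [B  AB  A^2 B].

2

AB = [[0, 0], [-6, -3], [0, 0]]
A^2B = [[0, 0], [18, 9], [0, 0]]
Controllability matrix C = [B  AB  A^2B] = [[2, 3, 0, 0, 0, 0], [0, -2, -6, -3, 18, 9], [-2, -3, 0, 0, 0, 0]]
The rows r1, r2, r3 of C are linearly dependent: r1 + r3 = 0 (check each entry), so rank(C) ≤ 2.
The 2×2 minor from rows 1, 2, columns 1, 2 is 2·(-2) - 3·0 = -4 - 0 = -4 ≠ 0, so rank(C) = 2.
rank(C) = 2 < n = 3, so the pair (A, B) is not completely controllable.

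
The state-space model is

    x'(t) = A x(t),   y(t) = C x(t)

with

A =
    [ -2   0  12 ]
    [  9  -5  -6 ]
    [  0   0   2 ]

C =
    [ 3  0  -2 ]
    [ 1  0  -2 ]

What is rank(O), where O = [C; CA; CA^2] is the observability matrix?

2

CA = [[-6, 0, 32], [-2, 0, 8]]
CA^2 = [[12, 0, -8], [4, 0, -8]]
Observability matrix O = [C; CA; CA^2] = [[3, 0, -2], [1, 0, -2], [-6, 0, 32], [-2, 0, 8], [12, 0, -8], [4, 0, -8]]
Column 2 of O is identically zero, so rank(O) ≤ 2.
The 2×2 minor from rows 1, 2, columns 1, 3 is 3·(-2) - (-2)·1 = -6 - (-2) = -4 ≠ 0, so rank(O) = 2.
rank(O) = 2 < n = 3, so the pair (A, C) is not completely observable.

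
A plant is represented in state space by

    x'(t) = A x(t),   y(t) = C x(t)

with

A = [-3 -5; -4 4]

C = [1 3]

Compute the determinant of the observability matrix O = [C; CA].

52

CA = [[-15, 7]]
Observability matrix O = [C; CA] = [[1, 3], [-15, 7]]
det(O) = 1·7 - 3·(-15) = 7 - (-45) = 52
Since det(O) ≠ 0, rank(O) = 2 and the system is completely observable.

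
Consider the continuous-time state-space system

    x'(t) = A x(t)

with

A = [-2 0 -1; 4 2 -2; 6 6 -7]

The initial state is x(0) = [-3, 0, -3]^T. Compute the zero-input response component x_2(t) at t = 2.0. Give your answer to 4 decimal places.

-0.7021

det(sI - A) = s^3 - (tr A)s^2 + (M11 + M22 + M33)s - det A, where Mii is the 2×2 principal minor of A obtained by deleting row i and column i.
tr A = (-2) + 2 + (-7) = -7; M11 = 2·(-7) - (-2)·6 = -14 - (-12) = -2; M22 = (-2)·(-7) - (-1)·6 = 14 - (-6) = 20; M33 = (-2)·2 - 0·4 = -4 - 0 = -4; sum of minors = 14.
det A = (-2)·(2·(-7) - (-2)·6) - 0·(4·(-7) - (-2)·6) + (-1)·(4·6 - 2·6) = (-2)·(-2) - 0·(-16) + (-1)·12 = -8.
So p(s) = det(sI - A) = s^3 + 7s^2 + 14s + 8.
Rational-root test: any integer root divides 8. Testing small divisors, s = -1 works: p(-1) = -1 + 7 + (-14) + 8 = 0, so (s + 1) is a factor.
Dividing, p(s) = (s + 1)(s^2 + 6s + 8).
Factor s^2 + 6s + 8: two numbers with sum -6 and product 8 are -2 and -4, so s^2 + 6s + 8 = (s + 2)(s + 4).
Hence p(s) = (s + 1) (s + 2) (s + 4), with roots -4, -2, -1.
The eigenvalues -4, -2, -1 are distinct and real, so A is diagonalisable and x(t) = e^{At} x(0) = V diag(e^{λ_i t}) V^{-1} x(0), where the columns of V are the eigenvectors.
λ = -4: A - (-4)I = [[2, 0, -1], [4, 6, -2], [6, 6, -3]]. v must be orthogonal to every row; (row 1) × (row 2) = [6, 0, 12], so take v_1 = [-1, 0, -2]^T.
λ = -2: A - (-2)I = [[0, 0, -1], [4, 4, -2], [6, 6, -5]]. v must be orthogonal to every row; (row 1) × (row 2) = [4, -4, 0], so take v_2 = [-1, 1, 0]^T.
λ = -1: A - (-1)I = [[-1, 0, -1], [4, 3, -2], [6, 6, -6]]. v must be orthogonal to every row; (row 1) × (row 2) = [3, -6, -3], so take v_3 = [-1, 2, 1]^T.
V = [v_1 v_2 v_3] = [[-1, -1, -1], [0, 1, 2], [-2, 0, 1]] has det V = 1, so V^{-1} = adj(V)/det V = [[1, 1, -1], [-4, -3, 2], [2, 2, -1]].
Modal coordinates z(0) = V^{-1} x(0): 1·(-3) + 1·0 + (-1)·(-3) = 0; (-4)·(-3) + (-3)·0 + 2·(-3) = 6; 2·(-3) + 2·0 + (-1)·(-3) = -3; so z(0) = [0, 6, -3]^T.
x_2(t) = Σ_i (v_i)_2 · z_i(0) · e^{λ_i t} (row 2 of V times the modal terms).
x_2(2.0) = 0·0·e^{-4·2.0} + 1·6·e^{-2·2.0} + 2·(-3)·e^{-1·2.0} = 0·0.000335 + 6·0.018316 + (-6)·0.135335 = -0.7021.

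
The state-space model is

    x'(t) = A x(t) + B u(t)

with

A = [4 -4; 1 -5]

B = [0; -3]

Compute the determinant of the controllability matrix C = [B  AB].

AB = [[12], [15]]
Controllability matrix C = [B  AB] = [[0, 12], [-3, 15]]
det(C) = 0·15 - 12·(-3) = 0 - (-36) = 36
Since det(C) ≠ 0, rank(C) = 2 and the system is completely controllable.

36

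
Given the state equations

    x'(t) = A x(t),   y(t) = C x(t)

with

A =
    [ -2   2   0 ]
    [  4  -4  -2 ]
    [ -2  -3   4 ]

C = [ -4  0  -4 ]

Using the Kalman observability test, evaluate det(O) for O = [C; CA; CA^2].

CA = [[16, 4, -16]]
CA^2 = [[16, 64, -72]]
Observability matrix O = [C; CA; CA^2] = [[-4, 0, -4], [16, 4, -16], [16, 64, -72]]
Expanding along the first row, det(O) = (-4)·(4·(-72) - (-16)·64) - 0·(16·(-72) - (-16)·16) + (-4)·(16·64 - 4·16) = (-4)·736 - 0·(-896) + (-4)·960 = -6784
Since det(O) ≠ 0, rank(O) = 3 and the system is completely observable.

-6784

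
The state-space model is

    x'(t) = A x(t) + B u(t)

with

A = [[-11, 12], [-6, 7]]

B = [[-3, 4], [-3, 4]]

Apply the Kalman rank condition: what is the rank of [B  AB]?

1

AB = [[-3, 4], [-3, 4]]
Controllability matrix C = [B  AB] = [[-3, 4, -3, 4], [-3, 4, -3, 4]]
Every column of C is a scalar multiple of column 1 = [-3, -3] (multipliers 1, -4/3, 1, -4/3), so the columns span a one-dimensional space.
C ≠ 0, hence rank(C) = 1.
rank(C) = 1 < n = 2, so the pair (A, B) is not completely controllable.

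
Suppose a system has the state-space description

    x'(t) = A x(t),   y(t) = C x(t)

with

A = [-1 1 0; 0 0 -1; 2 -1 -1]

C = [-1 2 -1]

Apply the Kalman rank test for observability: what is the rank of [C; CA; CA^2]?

3

CA = [[-1, 0, -1]]
CA^2 = [[-1, 0, 1]]
Observability matrix O = [C; CA; CA^2] = [[-1, 2, -1], [-1, 0, -1], [-1, 0, 1]]
det(O) = (-1)·(0·1 - (-1)·0) - 2·((-1)·1 - (-1)·(-1)) + (-1)·((-1)·0 - 0·(-1)) = (-1)·0 - 2·(-2) + (-1)·0 = 4 ≠ 0, so rank(O) = 3.
rank(O) = 3 = n, so the pair (A, C) is completely observable.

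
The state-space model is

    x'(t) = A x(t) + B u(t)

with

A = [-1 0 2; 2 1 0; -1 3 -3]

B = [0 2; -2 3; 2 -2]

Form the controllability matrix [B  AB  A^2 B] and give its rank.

AB = [[4, -6], [-2, 7], [-12, 13]]
A^2B = [[-28, 32], [6, -5], [26, -12]]
Controllability matrix C = [B  AB  A^2B] = [[0, 2, 4, -6, -28, 32], [-2, 3, -2, 7, 6, -5], [2, -2, -12, 13, 26, -12]]
Take the 3×3 submatrix of C formed by columns 1, 2, 3: [[0, 2, 4], [-2, 3, -2], [2, -2, -12]]. Its determinant is 0·(3·(-12) - (-2)·(-2)) - 2·((-2)·(-12) - (-2)·2) + 4·((-2)·(-2) - 3·2) = 0·(-40) - 2·28 + 4·(-2) = -64 ≠ 0.
So rank(C) ≥ 3; since C has 3 rows, rank(C) = 3.
rank(C) = 3 = n, so the pair (A, B) is completely controllable.

3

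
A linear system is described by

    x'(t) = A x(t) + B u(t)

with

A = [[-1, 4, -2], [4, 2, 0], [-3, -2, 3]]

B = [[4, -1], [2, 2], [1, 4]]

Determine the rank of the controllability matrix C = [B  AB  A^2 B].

AB = [[2, 1], [20, 0], [-13, 11]]
A^2B = [[104, -23], [48, 4], [-85, 30]]
Controllability matrix C = [B  AB  A^2B] = [[4, -1, 2, 1, 104, -23], [2, 2, 20, 0, 48, 4], [1, 4, -13, 11, -85, 30]]
Take the 3×3 submatrix of C formed by columns 1, 2, 3: [[4, -1, 2], [2, 2, 20], [1, 4, -13]]. Its determinant is 4·(2·(-13) - 20·4) - (-1)·(2·(-13) - 20·1) + 2·(2·4 - 2·1) = 4·(-106) - (-1)·(-46) + 2·6 = -458 ≠ 0.
So rank(C) ≥ 3; since C has 3 rows, rank(C) = 3.
rank(C) = 3 = n, so the pair (A, B) is completely controllable.

3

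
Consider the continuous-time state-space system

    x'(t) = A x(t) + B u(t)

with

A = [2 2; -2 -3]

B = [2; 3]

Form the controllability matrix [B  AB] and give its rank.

2

AB = [[10], [-13]]
Controllability matrix C = [B  AB] = [[2, 10], [3, -13]]
det(C) = 2·(-13) - 10·3 = -26 - 30 = -56 ≠ 0, so rank(C) = 2.
rank(C) = 2 = n, so the pair (A, B) is completely controllable.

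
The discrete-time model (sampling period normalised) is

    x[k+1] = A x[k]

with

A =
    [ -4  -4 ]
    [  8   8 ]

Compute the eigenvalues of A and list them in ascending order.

det(zI - A) = z^2 - (tr A)z + det A, with tr A = (-4) + 8 = 4 and det A = (-4)·8 - (-4)·8 = -32 - (-32) = 0.
So p(z) = det(zI - A) = z^2 - 4z.
Factor z^2 - 4z: two numbers with sum 4 and product 0 are 4 and 0, so z^2 - 4z = z(z - 4).
Hence p(z) = z (z - 4), with roots 0, 4.

0, 4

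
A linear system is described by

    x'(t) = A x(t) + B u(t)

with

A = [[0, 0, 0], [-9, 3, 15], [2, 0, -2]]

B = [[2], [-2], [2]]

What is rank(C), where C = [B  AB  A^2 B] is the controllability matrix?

AB = [[0], [6], [0]]
A^2B = [[0], [18], [0]]
Controllability matrix C = [B  AB  A^2B] = [[2, 0, 0], [-2, 6, 18], [2, 0, 0]]
The rows r1, r2, r3 of C are linearly dependent: -r1 + r3 = 0 (check each entry), so rank(C) ≤ 2.
The 2×2 minor from rows 1, 2, columns 1, 2 is 2·6 - 0·(-2) = 12 - 0 = 12 ≠ 0, so rank(C) = 2.
rank(C) = 2 < n = 3, so the pair (A, B) is not completely controllable.

2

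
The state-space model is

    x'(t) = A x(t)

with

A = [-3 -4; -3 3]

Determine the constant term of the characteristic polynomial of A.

For a 2×2 matrix, det(sI - A) = s^2 - (tr A)s + det A.
tr A = 0, det A = -21.
So p(s) = s^2 - 21.
The constant term is -21.

-21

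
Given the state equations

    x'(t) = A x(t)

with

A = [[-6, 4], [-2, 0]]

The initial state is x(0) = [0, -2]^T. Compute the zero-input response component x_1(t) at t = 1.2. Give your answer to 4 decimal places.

det(sI - A) = s^2 - (tr A)s + det A, with tr A = (-6) + 0 = -6 and det A = (-6)·0 - 4·(-2) = 0 - (-8) = 8.
So p(s) = det(sI - A) = s^2 + 6s + 8.
Factor s^2 + 6s + 8: two numbers with sum -6 and product 8 are -2 and -4, so s^2 + 6s + 8 = (s + 2)(s + 4).
Hence p(s) = (s + 2) (s + 4), with roots -4, -2.
The eigenvalues -4, -2 are distinct and real, so A is diagonalisable and x(t) = e^{At} x(0) = V diag(e^{λ_i t}) V^{-1} x(0), where the columns of V are the eigenvectors.
λ = -4: A - (-4)I = [[-2, 4], [-2, 4]]. Row 1 gives (-2)·v1 + 4·v2 = 0, so take v_1 = [2, 1]^T.
λ = -2: A - (-2)I = [[-4, 4], [-2, 2]]. Row 1 gives (-4)·v1 + 4·v2 = 0, so take v_2 = [1, 1]^T.
V = [v_1 v_2] = [[2, 1], [1, 1]] has det V = 1, so V^{-1} = adj(V)/det V = [[1, -1], [-1, 2]].
Modal coordinates z(0) = V^{-1} x(0): 1·0 + (-1)·(-2) = 2; (-1)·0 + 2·(-2) = -4; so z(0) = [2, -4]^T.
x_1(t) = Σ_i (v_i)_1 · z_i(0) · e^{λ_i t} (row 1 of V times the modal terms).
x_1(1.2) = 2·2·e^{-4·1.2} + 1·(-4)·e^{-2·1.2} = 4·0.008230 + (-4)·0.090718 = -0.3300.

-0.3300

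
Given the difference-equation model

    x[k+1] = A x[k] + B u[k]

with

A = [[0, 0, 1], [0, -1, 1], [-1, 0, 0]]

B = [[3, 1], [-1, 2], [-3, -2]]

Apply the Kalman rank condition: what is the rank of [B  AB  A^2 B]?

AB = [[-3, -2], [-2, -4], [-3, -1]]
A^2B = [[-3, -1], [-1, 3], [3, 2]]
Controllability matrix C = [B  AB  A^2B] = [[3, 1, -3, -2, -3, -1], [-1, 2, -2, -4, -1, 3], [-3, -2, -3, -1, 3, 2]]
Take the 3×3 submatrix of C formed by columns 1, 2, 3: [[3, 1, -3], [-1, 2, -2], [-3, -2, -3]]. Its determinant is 3·(2·(-3) - (-2)·(-2)) - 1·((-1)·(-3) - (-2)·(-3)) + (-3)·((-1)·(-2) - 2·(-3)) = 3·(-10) - 1·(-3) + (-3)·8 = -51 ≠ 0.
So rank(C) ≥ 3; since C has 3 rows, rank(C) = 3.
rank(C) = 3 = n, so the pair (A, B) is completely controllable.

3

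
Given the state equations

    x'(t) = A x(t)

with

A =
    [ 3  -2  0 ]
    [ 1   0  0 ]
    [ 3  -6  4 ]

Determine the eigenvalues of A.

1, 2, 4

det(sI - A) = s^3 - (tr A)s^2 + (M11 + M22 + M33)s - det A, where Mii is the 2×2 principal minor of A obtained by deleting row i and column i.
tr A = 3 + 0 + 4 = 7; M11 = 0·4 - 0·(-6) = 0 - 0 = 0; M22 = 3·4 - 0·3 = 12 - 0 = 12; M33 = 3·0 - (-2)·1 = 0 - (-2) = 2; sum of minors = 14.
det A = 3·(0·4 - 0·(-6)) - (-2)·(1·4 - 0·3) + 0·(1·(-6) - 0·3) = 3·0 - (-2)·4 + 0·(-6) = 8.
So p(s) = det(sI - A) = s^3 - 7s^2 + 14s - 8.
Rational-root test: any integer root divides -8. Testing small divisors, s = 1 works: p(1) = 1 + (-7) + 14 + (-8) = 0, so (s - 1) is a factor.
Dividing, p(s) = (s - 1)(s^2 - 6s + 8).
Factor s^2 - 6s + 8: two numbers with sum 6 and product 8 are 4 and 2, so s^2 - 6s + 8 = (s - 4)(s - 2).
Hence p(s) = (s - 4) (s - 2) (s - 1), with roots 1, 2, 4.
At least one eigenvalue has non-negative real part, so the system is not asymptotically stable.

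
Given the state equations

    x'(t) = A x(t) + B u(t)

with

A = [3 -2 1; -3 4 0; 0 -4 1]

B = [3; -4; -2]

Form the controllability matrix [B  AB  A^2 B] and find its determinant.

AB = [[15], [-25], [14]]
A^2B = [[109], [-145], [114]]
Controllability matrix C = [B  AB  A^2B] = [[3, 15, 109], [-4, -25, -145], [-2, 14, 114]]
Expanding along the first row, det(C) = 3·((-25)·114 - (-145)·14) - 15·((-4)·114 - (-145)·(-2)) + 109·((-4)·14 - (-25)·(-2)) = 3·(-820) - 15·(-746) + 109·(-106) = -2824
Since det(C) ≠ 0, rank(C) = 3 and the system is completely controllable.

-2824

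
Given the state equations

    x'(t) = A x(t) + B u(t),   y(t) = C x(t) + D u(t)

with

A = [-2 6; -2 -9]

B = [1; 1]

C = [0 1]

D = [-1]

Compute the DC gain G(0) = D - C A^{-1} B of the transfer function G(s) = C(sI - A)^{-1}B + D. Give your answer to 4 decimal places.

G(0) = C(-A)^{-1}B + D = -C A^{-1} B + D.
det A = 30, so A^{-1} = (1/30)·adj(A) = [[-3/10, -1/5], [1/15, -1/15]]
A^{-1} B = [-1/2, 0]^T
C A^{-1} B = 0
G(0) = D - C A^{-1} B = -1 - (0) = -1

-1.0000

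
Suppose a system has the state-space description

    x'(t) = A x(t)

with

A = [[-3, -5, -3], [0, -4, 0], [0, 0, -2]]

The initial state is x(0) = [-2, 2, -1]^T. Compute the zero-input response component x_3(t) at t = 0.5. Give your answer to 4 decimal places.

-0.3679

det(sI - A) = s^3 - (tr A)s^2 + (M11 + M22 + M33)s - det A, where Mii is the 2×2 principal minor of A obtained by deleting row i and column i.
tr A = (-3) + (-4) + (-2) = -9; M11 = (-4)·(-2) - 0·0 = 8 - 0 = 8; M22 = (-3)·(-2) - (-3)·0 = 6 - 0 = 6; M33 = (-3)·(-4) - (-5)·0 = 12 - 0 = 12; sum of minors = 26.
det A = (-3)·((-4)·(-2) - 0·0) - (-5)·(0·(-2) - 0·0) + (-3)·(0·0 - (-4)·0) = (-3)·8 - (-5)·0 + (-3)·0 = -24.
So p(s) = det(sI - A) = s^3 + 9s^2 + 26s + 24.
Rational-root test: any integer root divides 24. Testing small divisors, s = -2 works: p(-2) = -8 + 36 + (-52) + 24 = 0, so (s + 2) is a factor.
Dividing, p(s) = (s + 2)(s^2 + 7s + 12).
Factor s^2 + 7s + 12: two numbers with sum -7 and product 12 are -3 and -4, so s^2 + 7s + 12 = (s + 3)(s + 4).
Hence p(s) = (s + 2) (s + 3) (s + 4), with roots -4, -3, -2.
The eigenvalues -4, -3, -2 are distinct and real, so A is diagonalisable and x(t) = e^{At} x(0) = V diag(e^{λ_i t}) V^{-1} x(0), where the columns of V are the eigenvectors.
λ = -4: A - (-4)I = [[1, -5, -3], [0, 0, 0], [0, 0, 2]]. v must be orthogonal to every row; (row 1) × (row 3) = [-10, -2, 0], so take v_1 = [5, 1, 0]^T.
λ = -3: A - (-3)I = [[0, -5, -3], [0, -1, 0], [0, 0, 1]]. v must be orthogonal to every row; (row 1) × (row 2) = [-3, 0, 0], so take v_2 = [-1, 0, 0]^T.
λ = -2: A - (-2)I = [[-1, -5, -3], [0, -2, 0], [0, 0, 0]]. v must be orthogonal to every row; (row 1) × (row 2) = [-6, 0, 2], so take v_3 = [-3, 0, 1]^T.
V = [v_1 v_2 v_3] = [[5, -1, -3], [1, 0, 0], [0, 0, 1]] has det V = 1, so V^{-1} = adj(V)/det V = [[0, 1, 0], [-1, 5, -3], [0, 0, 1]].
Modal coordinates z(0) = V^{-1} x(0): 0·(-2) + 1·2 + 0·(-1) = 2; (-1)·(-2) + 5·2 + (-3)·(-1) = 15; 0·(-2) + 0·2 + 1·(-1) = -1; so z(0) = [2, 15, -1]^T.
x_3(t) = Σ_i (v_i)_3 · z_i(0) · e^{λ_i t} (row 3 of V times the modal terms).
x_3(0.5) = 0·2·e^{-4·0.5} + 0·15·e^{-3·0.5} + 1·(-1)·e^{-2·0.5} = 0·0.135335 + 0·0.223130 + (-1)·0.367879 = -0.3679.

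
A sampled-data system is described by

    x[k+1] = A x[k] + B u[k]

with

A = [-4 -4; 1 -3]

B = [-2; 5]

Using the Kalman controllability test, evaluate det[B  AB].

AB = [[-12], [-17]]
Controllability matrix C = [B  AB] = [[-2, -12], [5, -17]]
det(C) = (-2)·(-17) - (-12)·5 = 34 - (-60) = 94
Since det(C) ≠ 0, rank(C) = 2 and the system is completely controllable.

94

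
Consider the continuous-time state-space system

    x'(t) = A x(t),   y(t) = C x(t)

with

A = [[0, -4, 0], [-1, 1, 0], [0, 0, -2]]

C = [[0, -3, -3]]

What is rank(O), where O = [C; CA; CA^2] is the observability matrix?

CA = [[3, -3, 6]]
CA^2 = [[3, -15, -12]]
Observability matrix O = [C; CA; CA^2] = [[0, -3, -3], [3, -3, 6], [3, -15, -12]]
det(O) = 0·((-3)·(-12) - 6·(-15)) - (-3)·(3·(-12) - 6·3) + (-3)·(3·(-15) - (-3)·3) = 0·126 - (-3)·(-54) + (-3)·(-36) = -54 ≠ 0, so rank(O) = 3.
rank(O) = 3 = n, so the pair (A, C) is completely observable.

3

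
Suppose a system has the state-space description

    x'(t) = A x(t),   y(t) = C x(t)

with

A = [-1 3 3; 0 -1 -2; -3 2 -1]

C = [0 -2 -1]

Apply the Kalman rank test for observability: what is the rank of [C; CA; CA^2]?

CA = [[3, 0, 5]]
CA^2 = [[-18, 19, 4]]
Observability matrix O = [C; CA; CA^2] = [[0, -2, -1], [3, 0, 5], [-18, 19, 4]]
det(O) = 0·(0·4 - 5·19) - (-2)·(3·4 - 5·(-18)) + (-1)·(3·19 - 0·(-18)) = 0·(-95) - (-2)·102 + (-1)·57 = 147 ≠ 0, so rank(O) = 3.
rank(O) = 3 = n, so the pair (A, C) is completely observable.

3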